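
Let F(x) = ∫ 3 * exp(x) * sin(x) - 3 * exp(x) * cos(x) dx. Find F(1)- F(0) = -3*E*cos(1) + 3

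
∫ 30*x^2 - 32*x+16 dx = 10*x^3 - 16*x^2 + 16*x + C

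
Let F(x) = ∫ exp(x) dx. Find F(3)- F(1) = -E + exp(3)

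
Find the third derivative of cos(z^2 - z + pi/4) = 8*z^3*sin(z^2 - z + pi/4) - 12*z^2*sin(z^2 - z + pi/4) + 6*z*sin(z^2 - z + pi/4) - 12*z*cos(z^2 - z + pi/4) - sin(z^2 - z + pi/4) + 6*cos(z^2 - z + pi/4)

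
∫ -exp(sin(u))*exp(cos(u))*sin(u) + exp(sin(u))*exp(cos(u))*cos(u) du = exp(sqrt(2)*sin(u + pi/4)) + C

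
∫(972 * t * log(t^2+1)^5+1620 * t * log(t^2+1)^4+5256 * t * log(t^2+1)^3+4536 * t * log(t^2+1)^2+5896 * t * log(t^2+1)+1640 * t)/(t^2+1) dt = (81*log(t^2 + 1)^5 + 162*log(t^2 + 1)^4 + 657*log(t^2 + 1)^3 + 756*log(t^2 + 1)^2 + 1474*log(t^2 + 1) + 820)*log(t^2 + 1) + C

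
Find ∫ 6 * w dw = 3*w^2 + C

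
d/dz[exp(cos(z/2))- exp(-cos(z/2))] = -(exp(cos(z/2)) + exp(-cos(z/2)))*sin(z/2)/2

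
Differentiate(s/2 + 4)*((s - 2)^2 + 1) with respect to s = 3*s^2/2 + 4*s - 27/2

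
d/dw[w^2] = 2*w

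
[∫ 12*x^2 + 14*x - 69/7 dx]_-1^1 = -82/7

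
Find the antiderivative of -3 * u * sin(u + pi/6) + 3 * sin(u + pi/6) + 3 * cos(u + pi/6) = (3*u - 3)*cos(u + pi/6) + C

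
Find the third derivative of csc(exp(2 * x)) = 8*(exp(4*x)*cos(exp(2*x))/sin(exp(2*x)) - 6*exp(4*x)*cos(exp(2*x))/sin(exp(2*x))^3 - 3*exp(2*x) + 6*exp(2*x)/sin(exp(2*x))^2 - cos(exp(2*x))/sin(exp(2*x)))*exp(2*x)/sin(exp(2*x))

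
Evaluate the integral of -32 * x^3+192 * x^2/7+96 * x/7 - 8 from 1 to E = 2*(-4*E + 4*exp(2))*(-5*exp(2) + 5*E/7 + 5)/5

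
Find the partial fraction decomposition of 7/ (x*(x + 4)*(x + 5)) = 7/(5*(x + 5)) - 7/(4*(x + 4)) + 7/(20*x)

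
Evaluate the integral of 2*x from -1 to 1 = 0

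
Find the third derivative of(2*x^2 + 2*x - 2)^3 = 960*x^3 + 1440*x^2 - 240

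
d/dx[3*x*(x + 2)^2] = 9*x^2 + 24*x + 12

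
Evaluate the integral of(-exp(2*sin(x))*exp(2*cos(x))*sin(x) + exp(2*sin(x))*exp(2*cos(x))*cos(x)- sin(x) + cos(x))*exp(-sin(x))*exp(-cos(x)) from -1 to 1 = -exp(-sin(1) + cos(1)) - exp(-sin(1) - cos(1)) + exp(-cos(1) + sin(1)) + exp(cos(1) + sin(1))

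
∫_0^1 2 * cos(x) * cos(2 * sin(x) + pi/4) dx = -sqrt(2)/2 + sin(pi/4 + 2*sin(1))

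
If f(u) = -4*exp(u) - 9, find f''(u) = -4*exp(u)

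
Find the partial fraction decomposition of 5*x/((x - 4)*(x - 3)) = -15/(x - 3) + 20/(x - 4)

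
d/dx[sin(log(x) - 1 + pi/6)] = cos(log(x) - 1 + pi/6)/x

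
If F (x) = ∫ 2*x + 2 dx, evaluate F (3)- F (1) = 12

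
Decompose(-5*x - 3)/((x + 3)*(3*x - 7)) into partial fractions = -11/(4*(3*x - 7)) - 3/(4*(x + 3))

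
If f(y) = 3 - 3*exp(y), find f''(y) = -3*exp(y)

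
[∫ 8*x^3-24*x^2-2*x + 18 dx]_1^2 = -11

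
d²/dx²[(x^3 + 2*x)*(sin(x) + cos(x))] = sqrt(2)*(-x^3*sin(x + pi/4) + 6*x^2*cos(x + pi/4) + 4*x*sin(x + pi/4) + 4*cos(x + pi/4))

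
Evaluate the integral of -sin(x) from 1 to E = cos(E) - cos(1)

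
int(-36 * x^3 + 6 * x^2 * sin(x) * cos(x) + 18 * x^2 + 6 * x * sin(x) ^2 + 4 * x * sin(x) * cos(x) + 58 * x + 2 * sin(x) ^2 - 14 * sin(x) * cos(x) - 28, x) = (-3*x^2 + 4*x + sin(x)^2)*(3*x^2 + 2*x - 7) + C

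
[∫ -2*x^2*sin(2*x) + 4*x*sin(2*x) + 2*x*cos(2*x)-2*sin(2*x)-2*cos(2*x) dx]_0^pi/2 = -1 - (-1 + pi/2)^2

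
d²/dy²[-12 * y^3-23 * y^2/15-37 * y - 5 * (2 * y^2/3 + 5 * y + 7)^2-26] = -80*y^2/3 - 272*y - 1732/5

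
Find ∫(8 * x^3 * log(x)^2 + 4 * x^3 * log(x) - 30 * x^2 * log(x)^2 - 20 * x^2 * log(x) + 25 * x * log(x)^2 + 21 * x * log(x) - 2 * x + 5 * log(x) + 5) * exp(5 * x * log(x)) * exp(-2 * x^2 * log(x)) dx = -x*(2*x - 5)*exp(-x*(2*x - 5)*log(x))*log(x) + C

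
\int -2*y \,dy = -y^2 + C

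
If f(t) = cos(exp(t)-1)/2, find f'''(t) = (exp(2*t)*sin(exp(t) - 1) - 3*exp(t)*cos(exp(t) - 1) - sin(exp(t) - 1))*exp(t)/2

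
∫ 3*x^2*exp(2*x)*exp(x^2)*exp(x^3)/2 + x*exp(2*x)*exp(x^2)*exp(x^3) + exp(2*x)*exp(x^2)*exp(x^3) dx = exp(x*(x^2 + x + 2))/2 + C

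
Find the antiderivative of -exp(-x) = exp(-x) + C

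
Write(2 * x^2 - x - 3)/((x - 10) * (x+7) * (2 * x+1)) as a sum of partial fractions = 8/(273*(2*x + 1)) + 6/(13*(x + 7)) + 11/(21*(x - 10))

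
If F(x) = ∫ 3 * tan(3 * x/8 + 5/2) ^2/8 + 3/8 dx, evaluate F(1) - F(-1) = tan(23/8) - tan(17/8)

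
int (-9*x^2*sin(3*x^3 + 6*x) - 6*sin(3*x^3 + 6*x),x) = cos(3*x*(x^2 + 2)) + C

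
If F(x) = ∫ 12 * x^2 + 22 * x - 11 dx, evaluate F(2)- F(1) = 50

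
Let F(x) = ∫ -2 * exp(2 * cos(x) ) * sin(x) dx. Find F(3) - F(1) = -exp(2*cos(1)) + exp(2*cos(3))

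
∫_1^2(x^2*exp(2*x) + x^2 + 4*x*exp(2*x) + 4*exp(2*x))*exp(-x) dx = -5*E - 10*exp(-2) + 5*exp(-1) + 10*exp(2)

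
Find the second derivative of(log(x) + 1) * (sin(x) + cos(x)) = sqrt(2)*(-x^2*log(x)*sin(x + pi/4) - x^2*sin(x + pi/4) + 2*x*cos(x + pi/4) - sin(x + pi/4))/x^2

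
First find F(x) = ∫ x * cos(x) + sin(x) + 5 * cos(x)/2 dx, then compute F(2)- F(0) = 9*sin(2)/2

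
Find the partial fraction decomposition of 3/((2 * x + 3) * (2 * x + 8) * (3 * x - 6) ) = -2/(35*(2*x + 3)) + 1/(60*(x + 4)) + 1/(84*(x - 2))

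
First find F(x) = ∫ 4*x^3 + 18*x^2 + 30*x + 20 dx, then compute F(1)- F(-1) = 52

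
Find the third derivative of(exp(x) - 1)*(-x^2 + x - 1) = -x^2*exp(x) - 5*x*exp(x) - 4*exp(x)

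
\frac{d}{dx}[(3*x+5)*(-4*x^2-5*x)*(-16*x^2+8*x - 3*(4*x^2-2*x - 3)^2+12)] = 4032*x^6 + 6624*x^5 - 5040*x^4 - 9616*x^3 + 180*x^2 + 2450*x + 375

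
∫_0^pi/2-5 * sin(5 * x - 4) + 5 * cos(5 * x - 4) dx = 2*sin(4)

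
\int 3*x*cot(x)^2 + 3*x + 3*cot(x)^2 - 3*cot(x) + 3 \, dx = (-3*x - 3)*cot(x) + C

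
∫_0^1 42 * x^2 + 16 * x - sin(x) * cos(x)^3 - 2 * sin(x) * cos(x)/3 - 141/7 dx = cos(1)^4/4 + cos(1)^2/3 + 107/84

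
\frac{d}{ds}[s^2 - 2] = 2*s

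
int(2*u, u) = u^2 + C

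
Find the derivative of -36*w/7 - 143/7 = -36/7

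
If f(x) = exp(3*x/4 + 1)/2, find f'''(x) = 27*exp(3*x/4 + 1)/128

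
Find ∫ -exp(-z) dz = exp(-z) + C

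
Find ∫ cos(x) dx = sin(x) + C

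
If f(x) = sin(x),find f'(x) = cos(x)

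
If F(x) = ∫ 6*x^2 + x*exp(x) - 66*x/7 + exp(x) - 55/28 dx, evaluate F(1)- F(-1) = 1/14 + exp(-1) + E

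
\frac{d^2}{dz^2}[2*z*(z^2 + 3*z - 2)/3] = 4*z + 4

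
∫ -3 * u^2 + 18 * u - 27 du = -u^3 + 9*u^2 - 27*u + C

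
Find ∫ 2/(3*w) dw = 2*log(3*w)/3 + C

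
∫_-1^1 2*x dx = 0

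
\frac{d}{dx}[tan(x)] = cos(x)^(-2)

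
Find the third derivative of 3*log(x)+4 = 6/x^3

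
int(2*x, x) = x^2 + C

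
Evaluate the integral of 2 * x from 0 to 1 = 1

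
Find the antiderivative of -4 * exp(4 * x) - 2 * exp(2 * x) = -exp(4*x) - exp(2*x) + C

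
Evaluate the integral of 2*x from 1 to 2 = 3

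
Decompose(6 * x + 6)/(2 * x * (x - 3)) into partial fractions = 4/(x - 3) - 1/x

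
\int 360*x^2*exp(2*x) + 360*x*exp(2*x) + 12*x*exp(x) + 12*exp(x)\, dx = 12*x*(15*x*exp(x) + 1)*exp(x) + C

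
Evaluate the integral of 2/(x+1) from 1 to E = -2*log(2) + 2*log(1 + E)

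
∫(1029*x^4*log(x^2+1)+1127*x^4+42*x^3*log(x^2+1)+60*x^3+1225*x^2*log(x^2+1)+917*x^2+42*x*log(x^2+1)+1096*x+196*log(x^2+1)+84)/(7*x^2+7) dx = (7*log(x^2 + 1) + 3)*(49*x^3 + 3*x^2 + 28*x + 77)/7 + C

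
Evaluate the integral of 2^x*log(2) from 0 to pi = -1 + 2^pi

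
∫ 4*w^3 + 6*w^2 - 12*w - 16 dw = w^4 + 2*w^3 - 6*w^2 - 16*w + C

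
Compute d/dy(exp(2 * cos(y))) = -2*exp(2*cos(y))*sin(y)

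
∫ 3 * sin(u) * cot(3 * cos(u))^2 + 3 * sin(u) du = cot(3*cos(u)) + C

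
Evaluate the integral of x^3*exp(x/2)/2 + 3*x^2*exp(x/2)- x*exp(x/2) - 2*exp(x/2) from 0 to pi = (-2*pi + pi^3)*exp(pi/2)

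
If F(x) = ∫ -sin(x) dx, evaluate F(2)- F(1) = -cos(1) + cos(2)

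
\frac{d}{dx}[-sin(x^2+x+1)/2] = -(x + 1/2)*cos(x^2 + x + 1)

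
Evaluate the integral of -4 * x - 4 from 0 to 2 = -16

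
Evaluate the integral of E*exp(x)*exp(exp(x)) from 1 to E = -exp(1 + E) + exp(1 + exp(E))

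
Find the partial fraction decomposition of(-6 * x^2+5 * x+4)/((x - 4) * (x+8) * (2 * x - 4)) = -7/(4*(x + 8)) + 1/(4*(x - 2)) - 3/(2*(x - 4))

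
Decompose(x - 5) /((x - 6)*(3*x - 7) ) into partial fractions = 8/(11*(3*x - 7)) + 1/(11*(x - 6))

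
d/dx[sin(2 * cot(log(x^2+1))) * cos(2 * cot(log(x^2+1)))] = -4*x*cos(4/tan(log(x^2 + 1)))/((x^2 + 1)*sin(log(x^2 + 1))^2)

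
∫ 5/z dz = 5*log(z) + C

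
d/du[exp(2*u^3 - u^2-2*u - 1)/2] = (3*u^2 - u - 1)*exp(2*u^3 - u^2 - 2*u - 1)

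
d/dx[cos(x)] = -sin(x)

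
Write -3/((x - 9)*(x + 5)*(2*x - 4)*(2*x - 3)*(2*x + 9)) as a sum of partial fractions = 1/(351*(2*x + 9)) - 1/(195*(2*x - 3)) - 3/(2548*(x + 5)) + 3/(1274*(x - 2)) - 1/(26460*(x - 9))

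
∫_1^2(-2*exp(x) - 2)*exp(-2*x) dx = -(exp(-1) + 1)^2 + (exp(-2) + 1)^2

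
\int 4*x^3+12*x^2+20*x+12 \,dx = x^4 + 4*x^3 + 10*x^2 + 12*x + C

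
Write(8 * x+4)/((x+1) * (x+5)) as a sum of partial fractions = 9/(x + 5) - 1/(x + 1)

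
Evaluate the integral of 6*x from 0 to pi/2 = 3*pi^2/4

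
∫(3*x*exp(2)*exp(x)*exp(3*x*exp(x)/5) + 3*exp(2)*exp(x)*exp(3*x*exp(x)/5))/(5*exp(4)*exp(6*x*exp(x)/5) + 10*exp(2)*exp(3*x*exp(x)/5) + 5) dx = exp(3*x*exp(x)/5 + 2)/(exp(3*x*exp(x)/5 + 2) + 1) + C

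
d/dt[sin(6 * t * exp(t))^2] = 6*t*exp(t)*sin(12*t*exp(t)) + 6*exp(t)*sin(12*t*exp(t))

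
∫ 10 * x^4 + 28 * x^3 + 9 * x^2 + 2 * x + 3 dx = 2*x^5 + 7*x^4 + 3*x^3 + x^2 + 3*x + C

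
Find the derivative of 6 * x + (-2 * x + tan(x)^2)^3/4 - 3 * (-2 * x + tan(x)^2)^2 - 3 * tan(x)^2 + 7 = 6*x^2*tan(x)^3 + 6*x^2*tan(x) - 6*x^2 - 6*x*tan(x)^5 + 18*x*tan(x)^3 + 6*x*tan(x)^2 + 24*x*tan(x) - 24*x + 3*tan(x)^7/2 - 21*tan(x)^5/2 - 3*tan(x)^4/2 - 18*tan(x)^3 + 12*tan(x)^2 - 6*tan(x) + 6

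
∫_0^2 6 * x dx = 12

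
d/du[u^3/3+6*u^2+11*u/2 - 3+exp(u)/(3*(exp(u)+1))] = (6*u^2*exp(2*u) + 12*u^2*exp(u) + 6*u^2 + 72*u*exp(2*u) + 144*u*exp(u) + 72*u + 33*exp(2*u) + 68*exp(u) + 33)/(6*exp(2*u) + 12*exp(u) + 6)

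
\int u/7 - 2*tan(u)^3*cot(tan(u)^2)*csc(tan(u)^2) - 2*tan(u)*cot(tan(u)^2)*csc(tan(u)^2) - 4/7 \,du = u^2/14 - 4*u/7 + csc(tan(u)^2) + C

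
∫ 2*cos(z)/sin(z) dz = 2*log(-sin(z)) + C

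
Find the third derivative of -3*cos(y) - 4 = -3*sin(y)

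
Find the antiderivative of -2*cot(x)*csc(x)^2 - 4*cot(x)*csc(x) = (csc(x) + 2)^2 + C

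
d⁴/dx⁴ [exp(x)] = exp(x)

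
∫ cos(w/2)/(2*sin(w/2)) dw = log(sin(w/2)) + C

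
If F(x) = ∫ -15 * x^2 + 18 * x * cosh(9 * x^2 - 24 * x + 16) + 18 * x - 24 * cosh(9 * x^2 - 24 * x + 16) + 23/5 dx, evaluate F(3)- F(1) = -244/5 - sinh(1) + sinh(25)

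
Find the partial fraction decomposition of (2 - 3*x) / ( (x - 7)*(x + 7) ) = -23/(14*(x + 7)) - 19/(14*(x - 7))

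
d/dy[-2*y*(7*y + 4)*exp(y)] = -14*y^2*exp(y) - 36*y*exp(y) - 8*exp(y)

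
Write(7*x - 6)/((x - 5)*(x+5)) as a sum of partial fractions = 41/(10*(x + 5)) + 29/(10*(x - 5))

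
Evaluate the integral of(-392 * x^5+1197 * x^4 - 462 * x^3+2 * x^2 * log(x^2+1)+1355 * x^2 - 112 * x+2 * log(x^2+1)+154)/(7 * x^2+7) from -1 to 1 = 4*log(2)/7 + 158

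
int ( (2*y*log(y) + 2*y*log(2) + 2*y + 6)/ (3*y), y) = 2*(y + 3)*log(2*y)/3 + C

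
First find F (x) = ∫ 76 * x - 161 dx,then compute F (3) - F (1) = -18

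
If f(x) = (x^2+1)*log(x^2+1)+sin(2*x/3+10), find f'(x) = 2*x*log(x^2 + 1) + 2*x + 2*cos(2*x/3 + 10)/3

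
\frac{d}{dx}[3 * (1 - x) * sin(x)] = -3*x*cos(x) - 3*sin(x) + 3*cos(x)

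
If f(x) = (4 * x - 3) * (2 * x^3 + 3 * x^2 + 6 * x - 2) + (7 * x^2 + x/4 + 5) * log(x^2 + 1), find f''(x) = (192*x^6 + 72*x^5 + 28*x^4*log(x^2 + 1) + 528*x^4 + 145*x^3 + 56*x^2*log(x^2 + 1) + 432*x^2 + 75*x + 28*log(x^2 + 1) + 80)/(2*x^4 + 4*x^2 + 2)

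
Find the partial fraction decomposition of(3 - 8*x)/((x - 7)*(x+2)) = -19/(9*(x + 2)) - 53/(9*(x - 7))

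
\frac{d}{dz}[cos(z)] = -sin(z)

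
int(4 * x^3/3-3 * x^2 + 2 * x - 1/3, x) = x^4/3 - x^3 + x^2 - x/3 + C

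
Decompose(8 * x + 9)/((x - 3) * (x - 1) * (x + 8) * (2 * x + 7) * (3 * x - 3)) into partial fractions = 304/(28431*(2*x + 7)) - 5/(2187*(x + 8)) - 65/(2916*(x - 1)) - 17/(486*(x - 1)^2) + 1/(52*(x - 3))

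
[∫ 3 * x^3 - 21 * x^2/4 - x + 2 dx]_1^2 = -1/2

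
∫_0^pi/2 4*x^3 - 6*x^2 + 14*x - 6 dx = -9 + (-pi/2 + pi^2/4 + 3)^2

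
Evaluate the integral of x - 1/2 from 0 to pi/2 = -pi/4 + pi^2/8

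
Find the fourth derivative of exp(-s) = exp(-s)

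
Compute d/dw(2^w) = 2^w*log(2)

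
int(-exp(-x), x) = exp(-x) + C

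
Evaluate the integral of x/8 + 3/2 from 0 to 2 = 13/4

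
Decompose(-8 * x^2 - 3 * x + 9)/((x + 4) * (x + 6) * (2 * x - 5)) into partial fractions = -194/(221*(2*x - 5)) - 261/(34*(x + 6)) + 107/(26*(x + 4))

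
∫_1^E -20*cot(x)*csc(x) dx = -20*csc(1) + 20*csc(E)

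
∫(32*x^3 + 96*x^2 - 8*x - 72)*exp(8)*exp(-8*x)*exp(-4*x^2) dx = 4*(-x^2 - 2*x + 2)*exp(-4*x^2 - 8*x + 8) + C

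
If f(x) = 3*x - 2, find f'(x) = 3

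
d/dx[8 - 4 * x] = -4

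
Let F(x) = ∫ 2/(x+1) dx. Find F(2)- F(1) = -log(4) + log(9)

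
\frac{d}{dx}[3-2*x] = -2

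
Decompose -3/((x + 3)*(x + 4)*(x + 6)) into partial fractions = -1/(2*(x + 6)) + 3/(2*(x + 4)) - 1/(x + 3)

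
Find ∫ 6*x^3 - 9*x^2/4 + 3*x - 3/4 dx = 3*x^4/2 - 3*x^3/4 + 3*x^2/2 - 3*x/4 + C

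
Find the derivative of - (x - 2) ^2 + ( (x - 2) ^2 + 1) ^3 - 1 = 6*x^5 - 60*x^4 + 252*x^3 - 552*x^2 + 628*x - 296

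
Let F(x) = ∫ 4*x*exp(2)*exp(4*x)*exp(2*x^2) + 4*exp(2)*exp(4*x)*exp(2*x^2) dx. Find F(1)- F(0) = -exp(2) + exp(8)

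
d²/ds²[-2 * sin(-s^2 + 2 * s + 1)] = 8*s^2*sin(-s^2 + 2*s + 1) - 16*s*sin(-s^2 + 2*s + 1) + 8*sin(-s^2 + 2*s + 1) + 4*cos(-s^2 + 2*s + 1)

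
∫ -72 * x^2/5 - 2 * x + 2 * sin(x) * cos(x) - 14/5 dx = -24*x^3/5 - x^2 - 14*x/5 + sin(x)^2 + C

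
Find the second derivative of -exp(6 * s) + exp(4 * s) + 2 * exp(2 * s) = -36*exp(6*s) + 16*exp(4*s) + 8*exp(2*s)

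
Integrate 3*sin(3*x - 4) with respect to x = -cos(3*x - 4) + C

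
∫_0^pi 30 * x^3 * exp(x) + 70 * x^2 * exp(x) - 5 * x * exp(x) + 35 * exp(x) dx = 5*pi*(-4*pi + 7 + 6*pi^2)*exp(pi)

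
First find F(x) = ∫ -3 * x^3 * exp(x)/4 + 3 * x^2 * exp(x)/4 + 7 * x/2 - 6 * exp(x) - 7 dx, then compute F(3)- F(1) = -45*exp(3)/4 + 15*E/4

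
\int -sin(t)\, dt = cos(t) + C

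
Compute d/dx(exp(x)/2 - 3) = exp(x)/2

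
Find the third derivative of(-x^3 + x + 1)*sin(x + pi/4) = x^3*cos(x + pi/4) + 9*x^2*sin(x + pi/4) - 19*x*cos(x + pi/4) - 9*sin(x + pi/4) - cos(x + pi/4)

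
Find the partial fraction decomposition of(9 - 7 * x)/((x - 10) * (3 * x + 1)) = -34/(31*(3*x + 1)) - 61/(31*(x - 10))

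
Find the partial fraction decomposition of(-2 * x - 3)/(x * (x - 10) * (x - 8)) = 19/(16*(x - 8)) - 23/(20*(x - 10)) - 3/(80*x)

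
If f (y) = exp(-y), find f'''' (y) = exp(-y)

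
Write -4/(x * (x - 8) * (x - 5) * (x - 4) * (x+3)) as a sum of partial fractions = -1/(462*(x + 3)) - 1/(28*(x - 4)) + 1/(30*(x - 5)) - 1/(264*(x - 8)) + 1/(120*x)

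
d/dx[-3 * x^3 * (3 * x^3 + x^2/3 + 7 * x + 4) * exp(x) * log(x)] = -9*x^6*exp(x)*log(x) - 55*x^5*exp(x)*log(x) - 9*x^5*exp(x) - 26*x^4*exp(x)*log(x) - x^4*exp(x) - 96*x^3*exp(x)*log(x) - 21*x^3*exp(x) - 36*x^2*exp(x)*log(x) - 12*x^2*exp(x)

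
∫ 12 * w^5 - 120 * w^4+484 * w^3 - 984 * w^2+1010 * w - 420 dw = 2*w^6 - 24*w^5 + 121*w^4 - 328*w^3 + 505*w^2 - 420*w + C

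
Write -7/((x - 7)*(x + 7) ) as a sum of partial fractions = 1/(2*(x + 7)) - 1/(2*(x - 7))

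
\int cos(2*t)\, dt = sin(2*t)/2 + C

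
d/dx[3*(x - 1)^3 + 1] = 9*x^2 - 18*x + 9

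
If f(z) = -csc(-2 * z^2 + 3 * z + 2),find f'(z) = 2*(3 - 4*z)*cos(-2*z^2 + 3*z + 2)/(1 - cos(-4*z^2 + 6*z + 4))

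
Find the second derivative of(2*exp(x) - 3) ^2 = 16*exp(2*x) - 12*exp(x)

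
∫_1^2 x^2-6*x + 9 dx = 7/3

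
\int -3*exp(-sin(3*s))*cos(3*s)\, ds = exp(-sin(3*s)) + C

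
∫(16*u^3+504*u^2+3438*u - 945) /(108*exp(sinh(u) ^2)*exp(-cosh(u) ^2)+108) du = 4*E*u^4/(108 + 108*E) + 168*E*u^3/(108 + 108*E) + 1719*E*u^2/(108 + 108*E) - 945*E*u/(108 + 108*E) + C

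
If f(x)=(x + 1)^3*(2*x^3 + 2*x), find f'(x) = 12*x^5 + 30*x^4 + 32*x^3 + 24*x^2 + 12*x + 2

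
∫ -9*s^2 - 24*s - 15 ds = -3*s^3 - 12*s^2 - 15*s + C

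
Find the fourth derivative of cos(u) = cos(u)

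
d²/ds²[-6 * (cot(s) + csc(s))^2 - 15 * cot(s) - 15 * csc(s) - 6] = 3*(5 + 4*cos(s)/sin(s) + 16/sin(s) - 10*cos(s)/sin(s)^2 - 10/sin(s)^2 - 24*cos(s)/sin(s)^3 - 24/sin(s)^3)/sin(s)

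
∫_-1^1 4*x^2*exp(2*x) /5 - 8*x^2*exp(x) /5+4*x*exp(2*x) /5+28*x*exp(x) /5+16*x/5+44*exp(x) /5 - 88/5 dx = -2*(8 - exp(-1))^2/5 - 16 + 4*exp(-1) + 4*E + 2*(E + 4)^2/5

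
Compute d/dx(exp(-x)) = -exp(-x)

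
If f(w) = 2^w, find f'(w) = 2^w*log(2)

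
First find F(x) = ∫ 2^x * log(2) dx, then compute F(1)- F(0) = 1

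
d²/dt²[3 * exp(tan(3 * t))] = 27*(tan(3*t) + 1)^2*exp(tan(3*t))/cos(3*t)^2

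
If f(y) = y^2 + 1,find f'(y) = 2*y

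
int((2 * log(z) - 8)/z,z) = (log(z) - 4)^2 + C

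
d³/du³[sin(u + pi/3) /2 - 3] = -cos(u + pi/3)/2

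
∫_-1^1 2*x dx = 0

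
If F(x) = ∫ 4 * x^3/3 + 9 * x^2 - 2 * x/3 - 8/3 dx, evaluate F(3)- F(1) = 290/3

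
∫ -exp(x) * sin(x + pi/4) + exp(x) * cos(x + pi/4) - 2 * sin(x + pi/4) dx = (exp(x) + 2)*cos(x + pi/4) + C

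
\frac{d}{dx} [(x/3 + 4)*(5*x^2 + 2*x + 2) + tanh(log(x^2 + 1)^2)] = (15*x^4 + 124*x^3 + 41*x^2 + 12*x*log(x^2 + 1)/cosh(log(x^2 + 1)^2)^2 + 124*x + 26)/(3*x^2 + 3)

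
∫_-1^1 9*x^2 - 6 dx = -6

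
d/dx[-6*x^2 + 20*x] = 20 - 12*x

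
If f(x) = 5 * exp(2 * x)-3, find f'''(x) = 40*exp(2*x)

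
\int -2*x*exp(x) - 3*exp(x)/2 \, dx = (1 - 4*x)*exp(x)/2 + C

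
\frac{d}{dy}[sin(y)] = cos(y)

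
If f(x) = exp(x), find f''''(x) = exp(x)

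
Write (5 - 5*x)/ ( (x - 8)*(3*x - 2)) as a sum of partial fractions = -5/(22*(3*x - 2)) - 35/(22*(x - 8))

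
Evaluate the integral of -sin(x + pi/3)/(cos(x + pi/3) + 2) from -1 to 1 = -log(sin(pi/6 + 1) + 2) + log(cos(1 + pi/3) + 2)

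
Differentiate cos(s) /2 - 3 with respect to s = -sin(s)/2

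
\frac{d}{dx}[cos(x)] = -sin(x)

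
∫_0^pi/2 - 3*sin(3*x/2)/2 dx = -1 - sqrt(2)/2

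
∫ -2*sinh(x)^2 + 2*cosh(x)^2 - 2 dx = 0 + C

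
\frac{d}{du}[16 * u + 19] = 16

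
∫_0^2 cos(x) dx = sin(2)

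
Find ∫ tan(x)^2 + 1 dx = tan(x) + C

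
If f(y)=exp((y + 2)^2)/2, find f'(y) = y*exp(y^2 + 4*y + 4) + 2*exp(y^2 + 4*y + 4)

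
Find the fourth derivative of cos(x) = cos(x)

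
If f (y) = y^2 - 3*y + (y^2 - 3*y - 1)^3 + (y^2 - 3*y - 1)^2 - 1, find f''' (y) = 120*y^3 - 540*y^2 + 600*y - 90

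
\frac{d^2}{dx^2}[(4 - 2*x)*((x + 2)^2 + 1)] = -12*x - 8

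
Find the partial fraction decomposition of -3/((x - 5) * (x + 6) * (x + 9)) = -1/(14*(x + 9)) + 1/(11*(x + 6)) - 3/(154*(x - 5))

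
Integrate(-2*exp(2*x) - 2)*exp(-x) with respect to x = -4*sinh(x) + C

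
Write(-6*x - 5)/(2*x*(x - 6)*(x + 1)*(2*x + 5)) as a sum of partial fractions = -8/(51*(2*x + 5)) + 1/(42*(x + 1)) - 41/(1428*(x - 6)) + 1/(12*x)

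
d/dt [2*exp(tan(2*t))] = 4*exp(tan(2*t))/cos(2*t)^2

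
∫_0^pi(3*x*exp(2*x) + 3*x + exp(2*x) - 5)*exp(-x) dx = (-2 + 3*pi)*(-exp(-pi) + exp(pi))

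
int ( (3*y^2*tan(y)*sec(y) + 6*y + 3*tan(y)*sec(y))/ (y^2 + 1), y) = 3*log(y^2 + 1) + 3/cos(y) + C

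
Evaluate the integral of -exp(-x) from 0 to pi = -1 + exp(-pi)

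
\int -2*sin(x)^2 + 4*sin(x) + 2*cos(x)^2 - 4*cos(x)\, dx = (sqrt(2)*sin(x + pi/4) - 2)^2 + C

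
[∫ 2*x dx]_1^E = -1 + exp(2)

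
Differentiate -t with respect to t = -1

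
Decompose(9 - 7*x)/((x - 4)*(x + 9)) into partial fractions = -72/(13*(x + 9)) - 19/(13*(x - 4))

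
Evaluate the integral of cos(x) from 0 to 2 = sin(2)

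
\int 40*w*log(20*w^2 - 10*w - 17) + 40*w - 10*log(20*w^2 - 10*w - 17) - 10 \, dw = (20*w^2 - 10*w - 17)*log(20*w^2 - 10*w - 17) + C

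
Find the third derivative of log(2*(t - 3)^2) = 4/(t^3 - 9*t^2 + 27*t - 27)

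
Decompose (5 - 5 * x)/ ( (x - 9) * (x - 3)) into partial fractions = 5/(3*(x - 3)) - 20/(3*(x - 9))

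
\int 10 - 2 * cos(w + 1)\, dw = 10*w - 2*sin(w + 1) + C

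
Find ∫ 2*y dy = y^2 + C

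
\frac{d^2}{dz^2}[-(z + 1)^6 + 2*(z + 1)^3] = -30*z^4 - 120*z^3 - 180*z^2 - 108*z - 18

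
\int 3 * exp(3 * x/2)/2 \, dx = exp(3*x/2) + C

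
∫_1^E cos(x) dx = -sin(1) + sin(E)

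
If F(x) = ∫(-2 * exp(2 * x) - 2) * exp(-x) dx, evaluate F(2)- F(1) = -2*exp(2) - 2*exp(-1) + 2*exp(-2) + 2*E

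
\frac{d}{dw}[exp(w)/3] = exp(w)/3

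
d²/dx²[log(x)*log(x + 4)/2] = (-x^2*log(x) - x^2*log(x + 4) + 2*x^2 - 8*x*log(x + 4) + 8*x - 16*log(x + 4))/(2*x^4 + 16*x^3 + 32*x^2)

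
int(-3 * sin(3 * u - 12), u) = cos(3*u - 12) + C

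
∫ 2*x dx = x^2 + C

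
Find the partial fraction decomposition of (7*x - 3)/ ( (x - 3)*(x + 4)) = 31/(7*(x + 4)) + 18/(7*(x - 3))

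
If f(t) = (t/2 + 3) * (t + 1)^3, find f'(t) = 2*t^3 + 27*t^2/2 + 21*t + 19/2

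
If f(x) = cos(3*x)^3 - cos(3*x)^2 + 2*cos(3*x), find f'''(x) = 297*sin(3*x)/4 - 108*sin(6*x) + 729*sin(9*x)/4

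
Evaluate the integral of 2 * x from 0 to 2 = 4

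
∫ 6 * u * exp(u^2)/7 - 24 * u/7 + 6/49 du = -12*u^2/7 + 6*u/49 + 3*exp(u^2)/7 + C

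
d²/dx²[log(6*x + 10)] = -9/(9*x^2 + 30*x + 25)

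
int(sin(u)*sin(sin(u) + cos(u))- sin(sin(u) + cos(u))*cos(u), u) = cos(sin(u) + cos(u)) + C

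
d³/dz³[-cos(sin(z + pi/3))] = -3*sin(z + pi/3)*cos(z + pi/3)*cos(sin(z + pi/3)) - sin(sin(z + pi/3))*cos(z + pi/3)^3 - sin(sin(z + pi/3))*cos(z + pi/3)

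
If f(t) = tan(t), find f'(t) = cos(t)^(-2)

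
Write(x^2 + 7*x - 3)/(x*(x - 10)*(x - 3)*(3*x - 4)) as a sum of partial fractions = 219/(520*(3*x - 4)) - 9/(35*(x - 3)) + 167/(1820*(x - 10)) + 1/(40*x)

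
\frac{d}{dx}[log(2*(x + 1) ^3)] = 3/(x + 1)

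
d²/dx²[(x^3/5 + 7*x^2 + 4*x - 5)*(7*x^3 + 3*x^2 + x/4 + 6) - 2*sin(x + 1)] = 42*x^4 + 992*x^3 + 2943*x^2/5 - 1203*x/10 + 2*sin(x + 1) + 56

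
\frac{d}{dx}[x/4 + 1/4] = 1/4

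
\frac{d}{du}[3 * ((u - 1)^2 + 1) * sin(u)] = 3*u^2*cos(u) + 6*u*sin(u) - 6*u*cos(u) - 6*sin(u) + 6*cos(u)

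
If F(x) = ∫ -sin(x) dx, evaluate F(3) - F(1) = cos(3) - cos(1)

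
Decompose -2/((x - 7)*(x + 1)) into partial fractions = 1/(4*(x + 1)) - 1/(4*(x - 7))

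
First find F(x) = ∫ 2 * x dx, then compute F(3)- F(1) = 8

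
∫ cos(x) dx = sin(x) + C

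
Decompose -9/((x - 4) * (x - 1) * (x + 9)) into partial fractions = -9/(130*(x + 9)) + 3/(10*(x - 1)) - 3/(13*(x - 4))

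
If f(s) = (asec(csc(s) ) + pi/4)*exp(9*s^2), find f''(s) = 9*(72*s^2*asec(1/sin(s)) + 18*pi*s^2 - 8*s*sqrt(cos(s)^2)/cos(s) + 4*asec(1/sin(s)) + pi)*exp(9*s^2)/2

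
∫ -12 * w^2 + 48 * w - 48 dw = -4*w^3 + 24*w^2 - 48*w + C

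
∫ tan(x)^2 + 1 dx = tan(x) + C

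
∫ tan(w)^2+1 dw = tan(w) + C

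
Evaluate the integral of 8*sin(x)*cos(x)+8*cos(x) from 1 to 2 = -4*(sin(1) + 1)^2 + 4*(sin(2) + 1)^2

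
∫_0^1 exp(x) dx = -1 + E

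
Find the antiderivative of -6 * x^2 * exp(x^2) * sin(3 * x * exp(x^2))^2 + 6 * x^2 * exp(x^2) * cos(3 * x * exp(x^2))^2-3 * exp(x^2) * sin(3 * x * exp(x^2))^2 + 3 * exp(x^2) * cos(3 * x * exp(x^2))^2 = sin(6*x*exp(x^2))/2 + C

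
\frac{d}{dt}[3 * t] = 3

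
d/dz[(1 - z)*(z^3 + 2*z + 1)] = -4*z^3 + 3*z^2 - 4*z + 1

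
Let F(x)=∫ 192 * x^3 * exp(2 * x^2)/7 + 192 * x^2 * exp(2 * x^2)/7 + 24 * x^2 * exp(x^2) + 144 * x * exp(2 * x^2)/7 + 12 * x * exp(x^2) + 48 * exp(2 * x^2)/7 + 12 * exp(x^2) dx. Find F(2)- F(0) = -54/7 + 30*exp(4) + 300*exp(8)/7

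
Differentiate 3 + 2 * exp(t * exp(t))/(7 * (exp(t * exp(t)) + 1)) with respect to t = (2*t*exp(t*exp(t) + t) + 2*exp(t*exp(t) + t))/(7*exp(2*t*exp(t)) + 14*exp(t*exp(t)) + 7)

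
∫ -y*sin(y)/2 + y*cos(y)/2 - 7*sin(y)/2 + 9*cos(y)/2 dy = sqrt(2)*(y + 8)*sin(y + pi/4)/2 + C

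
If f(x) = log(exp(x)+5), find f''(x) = 5*exp(x)/(exp(2*x) + 10*exp(x) + 25)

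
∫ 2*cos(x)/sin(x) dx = 2*log(-sin(x)) + C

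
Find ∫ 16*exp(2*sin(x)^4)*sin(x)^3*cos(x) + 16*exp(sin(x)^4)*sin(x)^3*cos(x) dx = 2*(exp(sin(x)^4) + 2)*exp(sin(x)^4) + C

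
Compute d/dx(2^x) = 2^x*log(2)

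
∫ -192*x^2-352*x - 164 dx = -64*x^3 - 176*x^2 - 164*x + C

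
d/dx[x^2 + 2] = 2*x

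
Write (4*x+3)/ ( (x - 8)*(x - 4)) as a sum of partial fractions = -19/(4*(x - 4)) + 35/(4*(x - 8))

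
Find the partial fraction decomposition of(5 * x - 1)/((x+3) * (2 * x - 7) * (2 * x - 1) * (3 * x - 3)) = 1/(21*(2*x - 1)) + 11/(195*(2*x - 7)) + 4/(273*(x + 3)) - 1/(15*(x - 1))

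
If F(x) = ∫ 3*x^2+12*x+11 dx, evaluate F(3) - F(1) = 96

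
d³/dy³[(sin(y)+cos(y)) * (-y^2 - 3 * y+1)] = sqrt(2)*y^2*cos(y + pi/4) + 3*y*sin(y) + 9*y*cos(y) + 16*sin(y) + 2*cos(y)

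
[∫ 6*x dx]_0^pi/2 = 3*pi^2/4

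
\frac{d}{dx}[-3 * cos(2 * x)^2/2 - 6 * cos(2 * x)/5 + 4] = 12*sin(2*x)/5 + 3*sin(4*x)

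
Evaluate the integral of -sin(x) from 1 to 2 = -cos(1) + cos(2)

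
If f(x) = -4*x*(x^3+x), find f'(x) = -16*x^3 - 8*x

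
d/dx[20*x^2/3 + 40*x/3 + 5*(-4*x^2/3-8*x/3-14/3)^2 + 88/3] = 320*x^3/9 + 320*x^2/3 + 1880*x/9 + 1240/9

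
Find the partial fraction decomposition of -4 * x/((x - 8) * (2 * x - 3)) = 12/(13*(2*x - 3)) - 32/(13*(x - 8))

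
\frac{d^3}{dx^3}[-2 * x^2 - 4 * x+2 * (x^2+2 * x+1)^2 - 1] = 48*x + 48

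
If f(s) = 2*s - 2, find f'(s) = 2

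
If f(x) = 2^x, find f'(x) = 2^x*log(2)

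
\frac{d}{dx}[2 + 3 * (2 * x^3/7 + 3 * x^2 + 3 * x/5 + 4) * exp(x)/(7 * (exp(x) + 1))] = (30*x^3*exp(x) + 90*x^2*exp(2*x) + 405*x^2*exp(x) + 630*x*exp(2*x) + 693*x*exp(x) + 63*exp(2*x) + 483*exp(x))/(245*exp(2*x) + 490*exp(x) + 245)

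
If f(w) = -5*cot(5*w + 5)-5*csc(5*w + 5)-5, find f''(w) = -250*cot(5*w + 5)^3 - 250*cot(5*w + 5)^2*csc(5*w + 5) - 250*cot(5*w + 5) - 125*csc(5*w + 5)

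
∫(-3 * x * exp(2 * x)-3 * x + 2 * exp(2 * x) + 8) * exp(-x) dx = -2*(3*x - 5)*sinh(x) + C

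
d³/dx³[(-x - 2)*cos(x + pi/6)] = -x*sin(x + pi/6) - 2*sin(x + pi/6) + 3*cos(x + pi/6)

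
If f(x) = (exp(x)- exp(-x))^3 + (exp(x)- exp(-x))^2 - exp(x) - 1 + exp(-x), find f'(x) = (3*exp(6*x) + 2*exp(5*x) - 4*exp(4*x) - 4*exp(2*x) - 2*exp(x) + 3)*exp(-3*x)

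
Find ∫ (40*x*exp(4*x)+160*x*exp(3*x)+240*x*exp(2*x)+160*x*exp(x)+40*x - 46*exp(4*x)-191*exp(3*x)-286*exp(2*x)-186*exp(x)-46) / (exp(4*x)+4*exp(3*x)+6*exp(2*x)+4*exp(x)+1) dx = 14*x + 5*(2*x - 3)^2 - 2*exp(x)/(exp(x) + 1) - 8*exp(3*x)/(3*(exp(x) + 1)^3) - 3*exp(2*x)/(exp(x) + 1)^3 + C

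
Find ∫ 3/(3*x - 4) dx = log(6*x - 8) + C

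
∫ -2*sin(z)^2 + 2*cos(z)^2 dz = 2*sin(z + pi/4)^2 + C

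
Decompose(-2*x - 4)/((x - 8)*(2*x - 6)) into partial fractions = 1/(x - 3) - 2/(x - 8)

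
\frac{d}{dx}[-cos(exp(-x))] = -exp(-x)*sin(exp(-x))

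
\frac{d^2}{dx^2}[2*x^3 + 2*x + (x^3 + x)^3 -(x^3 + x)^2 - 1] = 72*x^7 + 126*x^5 - 30*x^4 + 60*x^3 - 24*x^2 + 18*x - 2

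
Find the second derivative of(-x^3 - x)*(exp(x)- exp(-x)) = (-x^3*exp(2*x) + x^3 - 6*x^2*exp(2*x) - 6*x^2 - 7*x*exp(2*x) + 7*x - 2*exp(2*x) - 2)*exp(-x)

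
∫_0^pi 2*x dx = pi^2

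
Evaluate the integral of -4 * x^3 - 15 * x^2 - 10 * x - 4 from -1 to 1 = -18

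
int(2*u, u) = u^2 + C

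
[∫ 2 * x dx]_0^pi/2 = pi^2/4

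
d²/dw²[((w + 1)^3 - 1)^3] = 72*w^7 + 504*w^6 + 1512*w^5 + 2430*w^4 + 2160*w^3 + 972*w^2 + 162*w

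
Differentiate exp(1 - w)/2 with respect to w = -exp(1 - w)/2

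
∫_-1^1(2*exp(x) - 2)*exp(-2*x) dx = -(-1 + E)^2 + (-1 + exp(-1))^2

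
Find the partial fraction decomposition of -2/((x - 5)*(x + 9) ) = 1/(7*(x + 9)) - 1/(7*(x - 5))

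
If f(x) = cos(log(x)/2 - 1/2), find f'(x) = -sin((log(x) - 1)/2)/(2*x)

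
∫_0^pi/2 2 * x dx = pi^2/4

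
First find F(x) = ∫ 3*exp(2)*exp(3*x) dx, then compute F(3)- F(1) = -exp(5) + exp(11)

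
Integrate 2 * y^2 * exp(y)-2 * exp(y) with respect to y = 2*(y - 1)^2*exp(y) + C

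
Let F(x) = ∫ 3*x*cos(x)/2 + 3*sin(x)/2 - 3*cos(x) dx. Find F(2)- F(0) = 0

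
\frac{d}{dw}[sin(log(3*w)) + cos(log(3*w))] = sqrt(2)*cos(log(w) + pi/4 + log(3))/w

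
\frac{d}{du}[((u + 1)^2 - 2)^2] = 4*u^3 + 12*u^2 + 4*u - 4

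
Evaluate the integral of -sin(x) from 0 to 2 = -1 + cos(2)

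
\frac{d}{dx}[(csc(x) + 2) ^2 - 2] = -2*(2 + 1/sin(x))*cos(x)/sin(x)^2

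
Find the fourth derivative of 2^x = 2^x*log(2)^4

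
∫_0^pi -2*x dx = -pi^2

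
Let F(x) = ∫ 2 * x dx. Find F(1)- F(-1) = 0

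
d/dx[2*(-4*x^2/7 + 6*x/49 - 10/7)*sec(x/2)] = 2*(-14*x^2*sin(x/2)/cos(x/2) + 3*x*sin(x/2)/cos(x/2) - 56*x - 35*sin(x/2)/cos(x/2) + 6)/(49*cos(x/2))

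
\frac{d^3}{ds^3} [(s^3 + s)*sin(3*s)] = -27*s^3*cos(3*s) - 81*s^2*sin(3*s) + 27*s*cos(3*s) - 21*sin(3*s)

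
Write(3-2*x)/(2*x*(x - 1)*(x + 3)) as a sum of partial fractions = 3/(8*(x + 3)) + 1/(8*(x - 1)) - 1/(2*x)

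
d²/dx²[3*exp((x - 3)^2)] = 12*x^2*exp(x^2 - 6*x + 9) - 72*x*exp(x^2 - 6*x + 9) + 114*exp(x^2 - 6*x + 9)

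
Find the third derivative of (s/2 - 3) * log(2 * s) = (-s - 12)/(2*s^3)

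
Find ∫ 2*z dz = z^2 + C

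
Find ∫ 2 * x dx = x^2 + C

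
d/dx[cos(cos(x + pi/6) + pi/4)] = sin(x + pi/6)*sin(cos(x + pi/6) + pi/4)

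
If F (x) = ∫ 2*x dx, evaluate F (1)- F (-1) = 0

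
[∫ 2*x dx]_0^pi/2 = pi^2/4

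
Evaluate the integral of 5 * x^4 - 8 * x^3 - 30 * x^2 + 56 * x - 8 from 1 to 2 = 7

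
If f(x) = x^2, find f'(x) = 2*x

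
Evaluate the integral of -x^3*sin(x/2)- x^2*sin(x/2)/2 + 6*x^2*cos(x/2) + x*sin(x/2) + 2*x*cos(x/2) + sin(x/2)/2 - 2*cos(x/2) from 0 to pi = 1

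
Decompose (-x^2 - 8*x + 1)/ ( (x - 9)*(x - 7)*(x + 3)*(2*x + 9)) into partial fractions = -134/(1863*(2*x + 9)) + 2/(45*(x + 3)) + 26/(115*(x - 7)) - 19/(81*(x - 9))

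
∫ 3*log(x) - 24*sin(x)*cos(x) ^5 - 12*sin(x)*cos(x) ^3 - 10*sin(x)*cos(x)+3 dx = 3*x*log(x) + 4*cos(x)^6 + 3*cos(x)^4 + 5*cos(x)^2 + C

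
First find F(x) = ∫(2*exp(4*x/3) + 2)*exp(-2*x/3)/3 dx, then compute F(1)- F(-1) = -2*exp(-2/3) + 2*exp(2/3)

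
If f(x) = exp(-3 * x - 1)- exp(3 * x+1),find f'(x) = (-3*exp(6*x + 2) - 3)*exp(-3*x - 1)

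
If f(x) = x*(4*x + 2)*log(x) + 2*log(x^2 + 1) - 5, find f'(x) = (8*x^3*log(x) + 4*x^3 + 2*x^2*log(x) + 2*x^2 + 8*x*log(x) + 8*x + 2*log(x) + 2)/(x^2 + 1)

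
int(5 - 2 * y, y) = -y^2 + 5*y + C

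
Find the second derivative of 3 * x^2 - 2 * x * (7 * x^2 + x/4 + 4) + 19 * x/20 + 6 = 5 - 84*x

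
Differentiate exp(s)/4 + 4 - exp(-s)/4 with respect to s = (exp(2*s) + 1)*exp(-s)/4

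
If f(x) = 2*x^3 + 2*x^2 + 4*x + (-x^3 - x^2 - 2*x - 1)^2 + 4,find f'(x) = 6*x^5 + 10*x^4 + 20*x^3 + 24*x^2 + 16*x + 8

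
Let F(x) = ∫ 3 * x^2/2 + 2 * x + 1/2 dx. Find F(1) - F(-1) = 2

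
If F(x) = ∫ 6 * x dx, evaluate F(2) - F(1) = 9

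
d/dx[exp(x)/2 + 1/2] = exp(x)/2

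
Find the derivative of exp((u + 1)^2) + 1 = 2*u*exp(u^2 + 2*u + 1) + 2*exp(u^2 + 2*u + 1)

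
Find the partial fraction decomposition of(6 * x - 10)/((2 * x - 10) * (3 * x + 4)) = 27/(19*(3*x + 4)) + 10/(19*(x - 5))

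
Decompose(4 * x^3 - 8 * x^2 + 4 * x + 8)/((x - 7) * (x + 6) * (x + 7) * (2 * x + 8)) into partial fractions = 446/(21*(x + 7)) - 292/(13*(x + 6)) + 98/(33*(x + 4)) + 254/(1001*(x - 7))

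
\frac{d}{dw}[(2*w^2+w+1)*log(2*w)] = (4*w^2*log(w) + 2*w^2 + 4*w^2*log(2) + w*log(w) + w*log(2) + w + 1)/w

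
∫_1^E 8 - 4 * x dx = 2 - 2*(-2 + E)^2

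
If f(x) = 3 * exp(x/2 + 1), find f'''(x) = 3*exp(x/2 + 1)/8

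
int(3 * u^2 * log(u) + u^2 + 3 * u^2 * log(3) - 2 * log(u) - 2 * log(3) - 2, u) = u*(u^2 - 2)*log(3*u) + C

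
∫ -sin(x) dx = cos(x) + C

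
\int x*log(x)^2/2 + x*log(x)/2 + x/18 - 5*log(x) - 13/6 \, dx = x*(9*x*log(x)^2 + x - 180*log(x) + 102)/36 + C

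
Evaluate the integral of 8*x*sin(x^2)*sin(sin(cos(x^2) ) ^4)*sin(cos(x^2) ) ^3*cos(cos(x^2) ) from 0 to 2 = -cos(sin(1)^4) + cos(sin(cos(4))^4)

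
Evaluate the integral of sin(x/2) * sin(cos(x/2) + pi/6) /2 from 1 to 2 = -cos(pi/6 + cos(1/2)) + cos(pi/6 + cos(1))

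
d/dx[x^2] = 2*x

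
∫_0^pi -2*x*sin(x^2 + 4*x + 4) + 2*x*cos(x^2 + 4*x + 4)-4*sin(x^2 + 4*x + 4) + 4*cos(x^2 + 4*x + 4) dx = sqrt(2)*(sin(pi/4 + 4 + pi^2) - sin(pi/4 + 4))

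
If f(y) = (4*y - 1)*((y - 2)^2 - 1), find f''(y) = 24*y - 34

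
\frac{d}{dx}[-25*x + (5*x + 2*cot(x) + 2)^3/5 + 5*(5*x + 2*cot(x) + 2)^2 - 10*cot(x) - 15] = -30*x^2*cot(x)^2 + 45*x^2 - 24*x*cot(x)^3 - 124*x*cot(x)^2 + 36*x*cot(x) + 186*x - 24*cot(x)^4/5 - 248*cot(x)^3/5 - 138*cot(x)^2/5 + 372*cot(x)/5 + 261/5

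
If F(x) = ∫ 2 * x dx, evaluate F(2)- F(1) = 3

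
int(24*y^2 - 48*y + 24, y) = 8*y^3 - 24*y^2 + 24*y + C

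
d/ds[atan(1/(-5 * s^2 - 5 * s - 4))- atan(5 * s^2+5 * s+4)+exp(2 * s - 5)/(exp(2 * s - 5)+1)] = 2*exp(2*s - 5)/(exp(-10)*exp(4*s) + 2*exp(-5)*exp(2*s) + 1)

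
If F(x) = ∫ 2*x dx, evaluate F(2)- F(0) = 4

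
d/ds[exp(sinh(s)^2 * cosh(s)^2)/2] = exp(cosh(2*s)/2 - 1/2)*exp((cosh(2*s) - 1)^2/4)*sinh(4*s)/4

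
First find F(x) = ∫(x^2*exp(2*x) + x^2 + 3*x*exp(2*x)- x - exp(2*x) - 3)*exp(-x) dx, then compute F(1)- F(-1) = -2*E + 2*exp(-1)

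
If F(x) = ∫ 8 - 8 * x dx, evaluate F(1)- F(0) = 4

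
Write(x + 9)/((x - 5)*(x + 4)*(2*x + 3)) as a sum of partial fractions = -6/(13*(2*x + 3)) + 1/(9*(x + 4)) + 14/(117*(x - 5))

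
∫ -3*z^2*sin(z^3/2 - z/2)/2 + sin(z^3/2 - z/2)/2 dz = cos(z*(z^2 - 1)/2) + C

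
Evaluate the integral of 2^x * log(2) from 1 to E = -2 + 2^E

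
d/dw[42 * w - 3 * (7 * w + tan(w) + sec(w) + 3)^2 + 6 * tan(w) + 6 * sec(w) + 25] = -42*w*tan(w)^2 - 42*w*tan(w)*sec(w) - 336*w - 6*tan(w)^3 - 12*tan(w)^2*sec(w) - 12*tan(w)^2 - 6*tan(w)*sec(w)^2 - 12*tan(w)*sec(w) - 48*tan(w) - 48*sec(w) - 96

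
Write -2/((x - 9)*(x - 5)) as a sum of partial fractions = 1/(2*(x - 5)) - 1/(2*(x - 9))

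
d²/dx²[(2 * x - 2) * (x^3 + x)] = 24*x^2 - 12*x + 4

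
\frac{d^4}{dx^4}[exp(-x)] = exp(-x)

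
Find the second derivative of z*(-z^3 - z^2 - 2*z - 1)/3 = -4*z^2 - 2*z - 4/3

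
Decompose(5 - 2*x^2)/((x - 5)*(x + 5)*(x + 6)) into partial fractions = -67/(11*(x + 6)) + 9/(2*(x + 5)) - 9/(22*(x - 5))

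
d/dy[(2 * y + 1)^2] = 8*y + 4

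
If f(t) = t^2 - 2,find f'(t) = 2*t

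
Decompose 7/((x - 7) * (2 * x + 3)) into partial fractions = -14/(17*(2*x + 3)) + 7/(17*(x - 7))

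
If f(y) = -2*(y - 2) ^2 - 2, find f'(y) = 8 - 4*y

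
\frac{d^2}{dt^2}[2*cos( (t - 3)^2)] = -8*t^2*cos(t^2 - 6*t + 9) + 48*t*cos(t^2 - 6*t + 9) - 4*sin(t^2 - 6*t + 9) - 72*cos(t^2 - 6*t + 9)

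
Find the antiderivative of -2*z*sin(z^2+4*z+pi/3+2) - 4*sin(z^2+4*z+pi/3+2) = cos((z + 2)^2 - 2 + pi/3) + C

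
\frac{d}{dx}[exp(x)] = exp(x)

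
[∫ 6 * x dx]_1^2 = 9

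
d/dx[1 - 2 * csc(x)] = 2*cot(x)*csc(x)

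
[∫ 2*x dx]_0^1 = 1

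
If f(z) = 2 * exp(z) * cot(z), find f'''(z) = 2*(-5 + 7/tan(z) - 11/tan(z)^2 + 6/tan(z)^3 - 6/tan(z)^4)*exp(z)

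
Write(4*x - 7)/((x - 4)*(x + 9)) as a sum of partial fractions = 43/(13*(x + 9)) + 9/(13*(x - 4))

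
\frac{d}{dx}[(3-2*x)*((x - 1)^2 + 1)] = -6*x^2 + 14*x - 10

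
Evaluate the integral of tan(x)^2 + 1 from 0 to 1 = tan(1)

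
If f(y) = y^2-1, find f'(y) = 2*y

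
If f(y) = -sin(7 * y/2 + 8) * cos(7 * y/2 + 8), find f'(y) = -7*cos(7*y + 16)/2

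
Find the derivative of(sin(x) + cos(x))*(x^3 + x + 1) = -x^3*sin(x) + x^3*cos(x) + 3*x^2*sin(x) + 3*x^2*cos(x) - x*sin(x) + x*cos(x) + 2*cos(x)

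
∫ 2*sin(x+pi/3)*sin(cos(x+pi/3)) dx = 2*cos(cos(x + pi/3)) + C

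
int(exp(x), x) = exp(x) + C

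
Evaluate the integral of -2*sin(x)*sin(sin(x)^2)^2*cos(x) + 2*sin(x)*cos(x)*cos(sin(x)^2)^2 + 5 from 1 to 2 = -sin(1 - cos(2))/2 + sin(1 - cos(4))/2 + 5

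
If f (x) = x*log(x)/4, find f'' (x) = 1/(4*x)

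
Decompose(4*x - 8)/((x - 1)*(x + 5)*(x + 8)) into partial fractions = -40/(27*(x + 8)) + 14/(9*(x + 5)) - 2/(27*(x - 1))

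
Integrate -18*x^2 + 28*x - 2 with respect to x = -6*x^3 + 14*x^2 - 2*x + C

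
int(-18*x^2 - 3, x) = -6*x^3 - 3*x + C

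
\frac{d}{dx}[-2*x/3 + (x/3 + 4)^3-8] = x^2/9 + 8*x/3 + 46/3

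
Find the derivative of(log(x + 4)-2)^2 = (2*log(x + 4) - 4)/(x + 4)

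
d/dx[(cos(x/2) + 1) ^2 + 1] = -sin(x/2) - sin(x)/2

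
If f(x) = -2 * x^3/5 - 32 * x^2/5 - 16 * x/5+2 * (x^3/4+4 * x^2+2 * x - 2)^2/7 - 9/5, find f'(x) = 3*x^5/28 + 20*x^4/7 + 136*x^3/7 + 408*x^2/35 - 688*x/35 - 192/35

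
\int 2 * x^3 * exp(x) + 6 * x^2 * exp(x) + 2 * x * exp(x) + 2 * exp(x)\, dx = 2*x*(x^2 + 1)*exp(x) + C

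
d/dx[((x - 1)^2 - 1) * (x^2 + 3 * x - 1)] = 4*x^3 + 3*x^2 - 14*x + 2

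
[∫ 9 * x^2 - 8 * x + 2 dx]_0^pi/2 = -4 + (-3*pi/2 - 2)*(-pi^2/4 - 2 + pi)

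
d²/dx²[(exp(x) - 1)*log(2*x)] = (x^2*exp(x)*log(x) + x^2*exp(x)*log(2) + 2*x*exp(x) - exp(x) + 1)/x^2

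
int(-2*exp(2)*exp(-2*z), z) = exp(2 - 2*z) + C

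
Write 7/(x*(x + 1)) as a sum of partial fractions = -7/(x + 1) + 7/x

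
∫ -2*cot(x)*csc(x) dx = 2*csc(x) + C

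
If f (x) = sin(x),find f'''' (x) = sin(x)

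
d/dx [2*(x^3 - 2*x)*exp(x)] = 2*x^3*exp(x) + 6*x^2*exp(x) - 4*x*exp(x) - 4*exp(x)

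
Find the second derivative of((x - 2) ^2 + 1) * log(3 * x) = (2*x^2*log(x) + 2*x^2*log(3) + 3*x^2 - 4*x - 5)/x^2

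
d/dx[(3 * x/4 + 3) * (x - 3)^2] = 9*x^2/4 - 3*x - 45/4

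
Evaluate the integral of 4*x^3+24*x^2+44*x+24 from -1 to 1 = 64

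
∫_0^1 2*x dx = 1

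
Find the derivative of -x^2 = -2*x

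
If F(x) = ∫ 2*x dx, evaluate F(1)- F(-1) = 0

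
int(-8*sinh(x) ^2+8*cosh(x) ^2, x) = 8*x + C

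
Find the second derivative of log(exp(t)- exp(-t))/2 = -2*exp(2*t)/(exp(4*t) - 2*exp(2*t) + 1)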